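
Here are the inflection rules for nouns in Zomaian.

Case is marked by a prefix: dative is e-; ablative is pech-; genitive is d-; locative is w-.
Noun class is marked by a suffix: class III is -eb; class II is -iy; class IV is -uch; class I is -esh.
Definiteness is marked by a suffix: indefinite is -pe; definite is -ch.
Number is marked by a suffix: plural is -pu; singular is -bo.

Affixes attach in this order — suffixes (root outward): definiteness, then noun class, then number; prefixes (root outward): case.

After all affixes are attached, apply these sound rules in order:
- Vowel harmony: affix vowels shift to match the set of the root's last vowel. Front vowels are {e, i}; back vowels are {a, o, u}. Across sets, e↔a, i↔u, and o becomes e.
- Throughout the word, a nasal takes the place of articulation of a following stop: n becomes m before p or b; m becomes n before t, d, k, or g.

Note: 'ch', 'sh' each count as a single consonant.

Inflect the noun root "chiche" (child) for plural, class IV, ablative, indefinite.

pechchichepeichpi

Attach definiteness indefinite -pe → chichepe.
Attach case ablative pech- → pechchichepe.
Attach noun class class IV -uch → pechchichepeuch.
Attach number plural -pu → pechchichepeuchpu.
Apply vowel harmony: pechchichepeuchpu → pechchichepeichpi.
Nasal assimilation: no change.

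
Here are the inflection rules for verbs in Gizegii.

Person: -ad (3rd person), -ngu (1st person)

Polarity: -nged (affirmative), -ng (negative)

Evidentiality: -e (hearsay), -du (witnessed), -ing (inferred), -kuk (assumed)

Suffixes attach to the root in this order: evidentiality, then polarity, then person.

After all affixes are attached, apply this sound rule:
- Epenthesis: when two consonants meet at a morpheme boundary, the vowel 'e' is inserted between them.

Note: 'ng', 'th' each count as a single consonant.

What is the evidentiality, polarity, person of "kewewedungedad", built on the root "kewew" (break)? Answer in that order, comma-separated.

witnessed, affirmative, 3rd person

Segment: kewew-du-nged-ad.
evidentiality: -du → witnessed.
polarity: -nged → affirmative.
person: -ad → 3rd person.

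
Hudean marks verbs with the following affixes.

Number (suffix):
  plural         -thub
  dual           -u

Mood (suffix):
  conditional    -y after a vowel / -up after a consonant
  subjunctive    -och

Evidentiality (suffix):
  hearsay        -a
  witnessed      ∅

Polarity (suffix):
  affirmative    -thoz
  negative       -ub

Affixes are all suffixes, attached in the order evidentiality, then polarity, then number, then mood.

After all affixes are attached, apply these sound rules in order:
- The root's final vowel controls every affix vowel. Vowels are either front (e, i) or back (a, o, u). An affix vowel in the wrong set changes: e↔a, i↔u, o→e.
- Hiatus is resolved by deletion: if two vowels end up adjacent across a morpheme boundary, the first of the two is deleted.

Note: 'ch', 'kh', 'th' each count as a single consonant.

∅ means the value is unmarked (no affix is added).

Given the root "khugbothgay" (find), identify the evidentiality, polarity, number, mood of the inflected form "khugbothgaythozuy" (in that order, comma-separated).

Segment: khugbothgay-thoz-u-y.
evidentiality: ∅ → witnessed.
polarity: -thoz → affirmative.
number: -u → dual.
mood: -y/up → conditional.

witnessed, affirmative, dual, conditional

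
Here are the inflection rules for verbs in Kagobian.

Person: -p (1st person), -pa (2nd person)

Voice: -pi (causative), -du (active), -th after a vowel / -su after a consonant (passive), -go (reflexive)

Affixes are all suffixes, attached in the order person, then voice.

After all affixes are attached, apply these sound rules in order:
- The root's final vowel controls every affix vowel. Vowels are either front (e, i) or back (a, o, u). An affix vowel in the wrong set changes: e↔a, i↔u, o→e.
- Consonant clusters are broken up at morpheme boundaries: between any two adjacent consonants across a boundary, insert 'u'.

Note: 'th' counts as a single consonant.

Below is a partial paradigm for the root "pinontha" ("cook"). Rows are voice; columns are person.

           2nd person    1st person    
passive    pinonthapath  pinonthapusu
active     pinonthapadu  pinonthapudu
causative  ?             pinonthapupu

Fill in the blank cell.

Attach person 2nd person -pa → pinonthapa.
Attach voice causative -pi → pinonthapapi.
Apply vowel harmony: pinonthapapi → pinonthapapu.
Epenthesis: no change.

pinonthapapu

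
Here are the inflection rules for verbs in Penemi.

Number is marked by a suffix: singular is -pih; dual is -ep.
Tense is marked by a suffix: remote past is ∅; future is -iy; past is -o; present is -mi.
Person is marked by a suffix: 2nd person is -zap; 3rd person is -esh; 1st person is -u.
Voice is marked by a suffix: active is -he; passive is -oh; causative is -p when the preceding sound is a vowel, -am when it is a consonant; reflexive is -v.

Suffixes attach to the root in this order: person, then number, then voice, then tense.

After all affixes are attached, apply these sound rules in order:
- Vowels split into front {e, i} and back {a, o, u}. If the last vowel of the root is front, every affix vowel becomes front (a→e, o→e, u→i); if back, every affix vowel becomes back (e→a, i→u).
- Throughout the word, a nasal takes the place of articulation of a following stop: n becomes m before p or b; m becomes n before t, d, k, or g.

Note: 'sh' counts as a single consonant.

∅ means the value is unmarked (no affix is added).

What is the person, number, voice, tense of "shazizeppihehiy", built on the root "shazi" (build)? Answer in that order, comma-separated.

2nd person, singular, passive, future

Segment: shazi-zap-pih-oh-iy.
person: -zap → 2nd person.
number: -pih → singular.
voice: -oh → passive.
tense: -iy → future.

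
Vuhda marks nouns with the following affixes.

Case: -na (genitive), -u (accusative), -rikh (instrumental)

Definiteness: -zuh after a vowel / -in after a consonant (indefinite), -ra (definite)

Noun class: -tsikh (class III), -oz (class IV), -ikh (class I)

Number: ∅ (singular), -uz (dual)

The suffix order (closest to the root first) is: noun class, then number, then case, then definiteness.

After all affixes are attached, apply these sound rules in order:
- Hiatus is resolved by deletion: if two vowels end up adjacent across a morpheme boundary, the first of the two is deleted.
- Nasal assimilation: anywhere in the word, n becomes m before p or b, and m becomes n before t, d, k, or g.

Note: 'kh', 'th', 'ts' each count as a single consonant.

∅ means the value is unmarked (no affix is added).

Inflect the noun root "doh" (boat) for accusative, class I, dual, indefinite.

dohikhuzuzuh

Attach noun class class I -ikh → dohikh.
Attach number dual -uz → dohikhuz.
Attach case accusative -u → dohikhuzu.
Attach definiteness indefinite -zuh (after vowel 'u') → dohikhuzuzuh.
Vowel deletion: no change.
Nasal assimilation: no change.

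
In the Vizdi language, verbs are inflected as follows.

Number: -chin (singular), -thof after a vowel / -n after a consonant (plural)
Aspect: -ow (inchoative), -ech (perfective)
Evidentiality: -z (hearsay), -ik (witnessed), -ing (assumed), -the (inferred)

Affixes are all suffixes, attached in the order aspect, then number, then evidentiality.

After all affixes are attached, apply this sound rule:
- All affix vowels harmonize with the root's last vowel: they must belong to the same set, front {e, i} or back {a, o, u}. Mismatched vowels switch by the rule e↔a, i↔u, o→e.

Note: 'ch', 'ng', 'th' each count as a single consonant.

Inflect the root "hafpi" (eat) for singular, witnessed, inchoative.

hafpiewchinik

Attach aspect inchoative -ow → hafpiow.
Attach number singular -chin → hafpiowchin.
Attach evidentiality witnessed -ik → hafpiowchinik.
Apply vowel harmony: hafpiowchinik → hafpiewchinik.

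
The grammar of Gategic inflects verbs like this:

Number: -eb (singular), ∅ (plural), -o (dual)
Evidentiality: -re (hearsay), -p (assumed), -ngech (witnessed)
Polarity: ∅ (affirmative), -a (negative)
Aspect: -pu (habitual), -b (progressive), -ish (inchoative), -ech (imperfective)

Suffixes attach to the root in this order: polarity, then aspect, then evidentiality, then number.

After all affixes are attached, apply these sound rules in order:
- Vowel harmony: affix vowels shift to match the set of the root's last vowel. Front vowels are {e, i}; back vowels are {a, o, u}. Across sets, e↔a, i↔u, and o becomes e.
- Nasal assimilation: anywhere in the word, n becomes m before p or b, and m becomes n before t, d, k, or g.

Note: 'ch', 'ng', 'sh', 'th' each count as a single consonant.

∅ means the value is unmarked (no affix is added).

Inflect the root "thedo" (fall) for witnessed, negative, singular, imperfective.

Attach polarity negative -a → thedoa.
Attach aspect imperfective -ech → thedoaech.
Attach evidentiality witnessed -ngech → thedoaechngech.
Attach number singular -eb → thedoaechngecheb.
Apply vowel harmony: thedoaechngecheb → thedoaachngachab.
Nasal assimilation: no change.

thedoaachngachab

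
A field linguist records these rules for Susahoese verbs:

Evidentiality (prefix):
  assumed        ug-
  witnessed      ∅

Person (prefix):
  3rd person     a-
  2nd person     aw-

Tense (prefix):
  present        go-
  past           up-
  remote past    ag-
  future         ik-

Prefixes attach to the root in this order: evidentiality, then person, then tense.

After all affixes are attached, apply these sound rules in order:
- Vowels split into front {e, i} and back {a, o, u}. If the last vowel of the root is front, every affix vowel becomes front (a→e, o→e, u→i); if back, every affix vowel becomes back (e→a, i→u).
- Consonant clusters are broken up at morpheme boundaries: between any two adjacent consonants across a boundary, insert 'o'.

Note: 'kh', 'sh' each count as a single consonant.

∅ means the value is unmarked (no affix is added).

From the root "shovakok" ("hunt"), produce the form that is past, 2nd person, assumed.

upawugoshovakok

Attach evidentiality assumed ug- → ugshovakok.
Attach person 2nd person aw- → awugshovakok.
Attach tense past up- → upawugshovakok.
Vowel harmony: no change.
Apply epenthesis: upawugshovakok → upawugoshovakok.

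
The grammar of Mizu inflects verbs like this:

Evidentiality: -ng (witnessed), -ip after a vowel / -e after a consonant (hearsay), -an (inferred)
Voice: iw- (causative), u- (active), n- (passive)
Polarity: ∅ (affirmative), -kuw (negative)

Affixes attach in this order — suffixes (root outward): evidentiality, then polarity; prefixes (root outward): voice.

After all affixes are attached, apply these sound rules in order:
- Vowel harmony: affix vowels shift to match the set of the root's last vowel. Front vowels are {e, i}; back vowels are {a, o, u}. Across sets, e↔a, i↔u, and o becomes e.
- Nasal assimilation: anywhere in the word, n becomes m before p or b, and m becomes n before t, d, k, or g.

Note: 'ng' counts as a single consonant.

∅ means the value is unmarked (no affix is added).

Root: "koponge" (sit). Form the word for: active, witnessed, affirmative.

Attach voice active u- → ukoponge.
Attach evidentiality witnessed -ng → ukopongeng.
polarity = affirmative: zero marking, form stays ukopongeng.
Apply vowel harmony: ukopongeng → ikopongeng.
Nasal assimilation: no change.

ikopongeng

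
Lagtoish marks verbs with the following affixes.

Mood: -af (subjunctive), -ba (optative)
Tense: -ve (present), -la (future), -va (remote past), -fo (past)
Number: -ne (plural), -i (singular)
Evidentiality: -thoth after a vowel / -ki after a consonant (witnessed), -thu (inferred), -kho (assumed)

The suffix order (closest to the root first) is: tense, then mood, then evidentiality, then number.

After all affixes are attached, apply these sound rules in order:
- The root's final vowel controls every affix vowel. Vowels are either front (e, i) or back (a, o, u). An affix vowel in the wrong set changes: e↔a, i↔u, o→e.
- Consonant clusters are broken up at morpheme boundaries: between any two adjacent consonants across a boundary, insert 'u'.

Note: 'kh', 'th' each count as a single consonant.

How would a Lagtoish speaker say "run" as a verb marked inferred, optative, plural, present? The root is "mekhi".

mekhivebethine

Attach tense present -ve → mekhive.
Attach mood optative -ba → mekhiveba.
Attach evidentiality inferred -thu → mekhivebathu.
Attach number plural -ne → mekhivebathune.
Apply vowel harmony: mekhivebathune → mekhivebethine.
Epenthesis: no change.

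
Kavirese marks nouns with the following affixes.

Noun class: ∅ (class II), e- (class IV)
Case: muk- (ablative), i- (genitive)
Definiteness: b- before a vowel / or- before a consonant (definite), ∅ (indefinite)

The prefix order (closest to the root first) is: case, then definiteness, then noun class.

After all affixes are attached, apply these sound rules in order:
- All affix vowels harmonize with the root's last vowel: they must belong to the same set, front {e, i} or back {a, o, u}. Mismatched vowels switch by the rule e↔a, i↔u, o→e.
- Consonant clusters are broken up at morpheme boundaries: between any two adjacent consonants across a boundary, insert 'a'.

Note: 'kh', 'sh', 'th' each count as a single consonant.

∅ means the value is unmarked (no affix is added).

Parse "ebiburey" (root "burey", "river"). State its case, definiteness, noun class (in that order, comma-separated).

Segment: e-b-i-burey.
case: i- → genitive.
definiteness: b/or- → definite.
noun class: e- → class IV.

genitive, definite, class IV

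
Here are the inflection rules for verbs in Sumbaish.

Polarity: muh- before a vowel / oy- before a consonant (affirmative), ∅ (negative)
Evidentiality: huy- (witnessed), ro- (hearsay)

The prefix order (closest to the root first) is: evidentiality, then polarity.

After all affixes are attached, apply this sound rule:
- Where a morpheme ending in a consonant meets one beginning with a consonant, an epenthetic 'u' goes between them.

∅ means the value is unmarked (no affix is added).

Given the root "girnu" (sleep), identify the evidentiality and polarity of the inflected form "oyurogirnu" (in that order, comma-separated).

hearsay, affirmative

Segment: oy-ro-girnu.
evidentiality: ro- → hearsay.
polarity: muh/oy- → affirmative.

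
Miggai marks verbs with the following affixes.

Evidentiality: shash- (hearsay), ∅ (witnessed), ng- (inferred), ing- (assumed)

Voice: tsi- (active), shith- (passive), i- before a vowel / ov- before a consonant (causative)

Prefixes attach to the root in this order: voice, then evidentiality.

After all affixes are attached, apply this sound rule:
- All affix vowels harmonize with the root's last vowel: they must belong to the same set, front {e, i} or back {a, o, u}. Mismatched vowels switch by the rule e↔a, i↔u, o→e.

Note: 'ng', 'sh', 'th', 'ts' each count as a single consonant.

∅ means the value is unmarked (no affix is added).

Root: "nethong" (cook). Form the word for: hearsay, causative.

Attach voice causative ov- (before consonant 'n') → ovnethong.
Attach evidentiality hearsay shash- → shashovnethong.
Vowel harmony: no change.

shashovnethong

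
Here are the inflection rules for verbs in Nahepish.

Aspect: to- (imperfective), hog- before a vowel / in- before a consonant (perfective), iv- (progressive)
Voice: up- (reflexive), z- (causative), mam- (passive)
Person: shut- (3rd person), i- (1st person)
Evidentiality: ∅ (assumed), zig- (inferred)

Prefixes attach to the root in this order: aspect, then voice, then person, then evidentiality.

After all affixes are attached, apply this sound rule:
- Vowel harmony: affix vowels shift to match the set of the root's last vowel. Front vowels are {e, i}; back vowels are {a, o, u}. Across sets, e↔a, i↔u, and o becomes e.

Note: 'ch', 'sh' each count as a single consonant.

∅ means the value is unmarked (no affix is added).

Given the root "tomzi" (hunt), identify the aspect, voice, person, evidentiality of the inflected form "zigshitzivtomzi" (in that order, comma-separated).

Segment: zig-shut-z-iv-tomzi.
aspect: iv- → progressive.
voice: z- → causative.
person: shut- → 3rd person.
evidentiality: zig- → inferred.

progressive, causative, 3rd person, inferred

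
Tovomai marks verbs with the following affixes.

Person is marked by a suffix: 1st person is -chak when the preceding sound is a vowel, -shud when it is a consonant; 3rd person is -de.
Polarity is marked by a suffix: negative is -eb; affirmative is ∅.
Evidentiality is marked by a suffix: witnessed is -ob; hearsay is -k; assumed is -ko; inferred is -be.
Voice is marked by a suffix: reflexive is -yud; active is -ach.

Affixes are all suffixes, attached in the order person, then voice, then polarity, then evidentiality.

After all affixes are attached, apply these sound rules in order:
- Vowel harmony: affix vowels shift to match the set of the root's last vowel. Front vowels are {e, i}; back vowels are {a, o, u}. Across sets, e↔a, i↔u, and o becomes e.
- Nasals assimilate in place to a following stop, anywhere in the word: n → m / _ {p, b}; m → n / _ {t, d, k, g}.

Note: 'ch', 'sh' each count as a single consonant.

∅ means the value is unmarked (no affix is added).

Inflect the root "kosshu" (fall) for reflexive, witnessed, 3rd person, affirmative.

kosshudayudob

Attach person 3rd person -de → kosshude.
Attach voice reflexive -yud → kosshudeyud.
polarity = affirmative: zero marking, form stays kosshudeyud.
Attach evidentiality witnessed -ob → kosshudeyudob.
Apply vowel harmony: kosshudeyudob → kosshudayudob.
Nasal assimilation: no change.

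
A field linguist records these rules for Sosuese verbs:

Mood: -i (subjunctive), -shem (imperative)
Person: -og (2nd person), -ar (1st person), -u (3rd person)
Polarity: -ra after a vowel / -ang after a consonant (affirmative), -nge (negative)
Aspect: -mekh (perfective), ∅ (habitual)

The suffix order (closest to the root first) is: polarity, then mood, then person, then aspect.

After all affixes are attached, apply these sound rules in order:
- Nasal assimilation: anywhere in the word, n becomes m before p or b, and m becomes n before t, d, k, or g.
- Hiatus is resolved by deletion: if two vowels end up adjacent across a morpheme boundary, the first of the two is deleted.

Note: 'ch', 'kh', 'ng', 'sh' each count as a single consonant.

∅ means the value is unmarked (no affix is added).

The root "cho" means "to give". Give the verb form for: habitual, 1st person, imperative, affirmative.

chorashemar

Attach polarity affirmative -ra (after vowel 'o') → chora.
Attach mood imperative -shem → chorashem.
Attach person 1st person -ar → chorashemar.
aspect = habitual: zero marking, form stays chorashemar.
Nasal assimilation: no change.
Vowel deletion: no change.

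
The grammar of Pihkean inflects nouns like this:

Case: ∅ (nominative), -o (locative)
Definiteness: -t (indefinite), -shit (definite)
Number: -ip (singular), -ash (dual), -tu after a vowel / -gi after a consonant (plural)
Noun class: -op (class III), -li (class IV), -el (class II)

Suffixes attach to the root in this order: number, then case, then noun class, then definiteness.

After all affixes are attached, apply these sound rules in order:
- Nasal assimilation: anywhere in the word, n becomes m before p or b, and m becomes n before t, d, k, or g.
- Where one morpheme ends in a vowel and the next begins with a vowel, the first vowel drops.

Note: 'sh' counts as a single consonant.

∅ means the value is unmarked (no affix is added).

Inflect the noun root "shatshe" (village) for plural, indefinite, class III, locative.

shatshetopt

Attach number plural -tu (after vowel 'e') → shatshetu.
Attach case locative -o → shatshetuo.
Attach noun class class III -op → shatshetuoop.
Attach definiteness indefinite -t → shatshetuoopt.
Nasal assimilation: no change.
Apply vowel deletion: shatshetuoopt → shatshetopt.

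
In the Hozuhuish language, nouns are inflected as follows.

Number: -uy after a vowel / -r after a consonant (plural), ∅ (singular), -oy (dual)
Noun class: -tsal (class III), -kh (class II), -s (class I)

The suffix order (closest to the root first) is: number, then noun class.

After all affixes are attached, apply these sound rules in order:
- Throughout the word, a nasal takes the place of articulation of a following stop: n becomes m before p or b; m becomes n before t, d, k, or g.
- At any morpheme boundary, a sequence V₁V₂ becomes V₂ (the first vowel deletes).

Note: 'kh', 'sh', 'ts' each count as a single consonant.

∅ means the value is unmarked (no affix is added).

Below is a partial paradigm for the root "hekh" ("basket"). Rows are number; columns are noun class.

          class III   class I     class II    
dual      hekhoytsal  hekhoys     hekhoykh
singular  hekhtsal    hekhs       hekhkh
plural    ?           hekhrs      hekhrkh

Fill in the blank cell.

hekhrtsal

Attach number plural -r (after consonant 'kh') → hekhr.
Attach noun class class III -tsal → hekhrtsal.
Nasal assimilation: no change.
Vowel deletion: no change.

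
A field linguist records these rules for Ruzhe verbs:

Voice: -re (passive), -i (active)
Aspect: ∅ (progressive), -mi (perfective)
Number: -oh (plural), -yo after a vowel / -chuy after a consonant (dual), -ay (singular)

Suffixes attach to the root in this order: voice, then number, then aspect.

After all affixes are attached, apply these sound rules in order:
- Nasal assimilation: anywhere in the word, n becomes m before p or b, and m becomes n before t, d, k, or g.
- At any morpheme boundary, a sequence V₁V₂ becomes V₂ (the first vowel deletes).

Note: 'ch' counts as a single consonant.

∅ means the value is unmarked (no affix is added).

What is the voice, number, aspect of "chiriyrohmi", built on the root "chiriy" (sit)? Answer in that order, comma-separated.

passive, plural, perfective

Segment: chiriy-re-oh-mi.
voice: -re → passive.
number: -oh → plural.
aspect: -mi → perfective.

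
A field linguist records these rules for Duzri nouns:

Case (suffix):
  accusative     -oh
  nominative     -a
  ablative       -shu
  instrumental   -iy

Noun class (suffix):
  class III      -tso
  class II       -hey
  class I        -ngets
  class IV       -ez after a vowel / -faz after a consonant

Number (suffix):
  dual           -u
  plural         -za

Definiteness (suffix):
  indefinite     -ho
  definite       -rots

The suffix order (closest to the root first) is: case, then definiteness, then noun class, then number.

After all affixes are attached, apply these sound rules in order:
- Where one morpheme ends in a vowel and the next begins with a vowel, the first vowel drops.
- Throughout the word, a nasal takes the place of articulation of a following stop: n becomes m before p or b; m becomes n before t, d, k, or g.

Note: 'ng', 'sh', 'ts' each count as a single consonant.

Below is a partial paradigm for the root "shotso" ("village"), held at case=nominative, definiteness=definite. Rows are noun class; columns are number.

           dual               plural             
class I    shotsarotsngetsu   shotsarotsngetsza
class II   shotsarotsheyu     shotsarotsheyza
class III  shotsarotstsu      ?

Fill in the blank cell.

Attach case nominative -a → shotsoa.
Attach definiteness definite -rots → shotsoarots.
Attach noun class class III -tso → shotsoarotstso.
Attach number plural -za → shotsoarotstsoza.
Apply vowel deletion: shotsoarotstsoza → shotsarotstsoza.
Nasal assimilation: no change.

shotsarotstsoza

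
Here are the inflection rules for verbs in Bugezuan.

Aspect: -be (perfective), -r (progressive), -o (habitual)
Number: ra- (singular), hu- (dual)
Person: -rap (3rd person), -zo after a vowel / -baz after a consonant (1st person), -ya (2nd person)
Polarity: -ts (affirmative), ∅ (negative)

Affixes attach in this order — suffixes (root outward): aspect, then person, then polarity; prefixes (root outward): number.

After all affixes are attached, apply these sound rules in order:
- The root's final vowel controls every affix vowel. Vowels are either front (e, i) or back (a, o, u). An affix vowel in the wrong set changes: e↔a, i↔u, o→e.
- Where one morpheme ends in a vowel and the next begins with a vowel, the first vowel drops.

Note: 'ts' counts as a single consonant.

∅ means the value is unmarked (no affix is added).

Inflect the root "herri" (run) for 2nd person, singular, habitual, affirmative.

Attach aspect habitual -o → herrio.
Attach number singular ra- → raherrio.
Attach person 2nd person -ya → raherrioya.
Attach polarity affirmative -ts → raherrioyats.
Apply vowel harmony: raherrioyats → reherrieyets.
Apply vowel deletion: reherrieyets → reherreyets.

reherreyets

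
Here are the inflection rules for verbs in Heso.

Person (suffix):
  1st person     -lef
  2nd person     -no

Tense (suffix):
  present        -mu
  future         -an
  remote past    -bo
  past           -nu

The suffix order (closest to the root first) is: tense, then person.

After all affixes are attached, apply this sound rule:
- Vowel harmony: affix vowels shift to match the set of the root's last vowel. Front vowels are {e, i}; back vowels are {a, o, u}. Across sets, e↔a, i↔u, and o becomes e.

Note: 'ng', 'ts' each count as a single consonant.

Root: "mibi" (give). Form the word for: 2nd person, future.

mibienne

Attach tense future -an → mibian.
Attach person 2nd person -no → mibianno.
Apply vowel harmony: mibianno → mibienne.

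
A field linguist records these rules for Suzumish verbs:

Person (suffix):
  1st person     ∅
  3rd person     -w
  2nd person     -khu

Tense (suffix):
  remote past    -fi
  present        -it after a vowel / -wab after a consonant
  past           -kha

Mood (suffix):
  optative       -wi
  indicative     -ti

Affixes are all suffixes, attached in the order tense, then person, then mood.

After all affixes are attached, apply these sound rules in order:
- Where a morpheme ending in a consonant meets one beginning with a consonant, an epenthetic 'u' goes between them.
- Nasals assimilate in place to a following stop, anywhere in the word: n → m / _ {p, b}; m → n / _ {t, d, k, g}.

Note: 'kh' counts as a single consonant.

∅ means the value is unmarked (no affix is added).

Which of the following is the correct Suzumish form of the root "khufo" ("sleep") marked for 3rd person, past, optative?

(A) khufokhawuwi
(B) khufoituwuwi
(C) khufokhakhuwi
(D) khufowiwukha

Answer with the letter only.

Attach tense past -kha → khufokha.
Attach person 3rd person -w → khufokhaw.
Attach mood optative -wi → khufokhawwi.
Apply epenthesis: khufokhawwi → khufokhawuwi.
Nasal assimilation: no change.
So the correct form is khufokhawuwi, option (A).
(D) khufowiwukha is wrong: it has the affixes in the wrong order.
(C) khufokhakhuwi is wrong: it uses 2nd person instead of 3rd person for person.
(B) khufoituwuwi is wrong: it uses present instead of past for tense.

A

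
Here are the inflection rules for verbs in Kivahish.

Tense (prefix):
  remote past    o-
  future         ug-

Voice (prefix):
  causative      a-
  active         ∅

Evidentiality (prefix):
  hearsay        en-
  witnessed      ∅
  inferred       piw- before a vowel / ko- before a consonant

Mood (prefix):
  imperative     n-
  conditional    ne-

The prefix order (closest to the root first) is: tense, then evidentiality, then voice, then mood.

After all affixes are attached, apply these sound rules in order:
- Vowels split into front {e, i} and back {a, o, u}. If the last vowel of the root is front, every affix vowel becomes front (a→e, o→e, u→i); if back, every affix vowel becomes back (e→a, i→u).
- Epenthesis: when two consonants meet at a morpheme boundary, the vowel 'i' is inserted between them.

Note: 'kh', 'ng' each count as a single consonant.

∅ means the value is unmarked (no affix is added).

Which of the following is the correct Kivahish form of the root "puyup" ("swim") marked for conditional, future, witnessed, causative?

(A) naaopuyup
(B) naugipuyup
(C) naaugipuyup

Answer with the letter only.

Attach tense future ug- → ugpuyup.
evidentiality = witnessed: zero marking, form stays ugpuyup.
Attach voice causative a- → augpuyup.
Attach mood conditional ne- → neaugpuyup.
Apply vowel harmony: neaugpuyup → naaugpuyup.
Apply epenthesis: naaugpuyup → naaugipuyup.
So the correct form is naaugipuyup, option (C).
(A) naaopuyup is wrong: it uses remote past instead of future for tense.
(B) naugipuyup is wrong: it uses imperative instead of conditional for mood.

C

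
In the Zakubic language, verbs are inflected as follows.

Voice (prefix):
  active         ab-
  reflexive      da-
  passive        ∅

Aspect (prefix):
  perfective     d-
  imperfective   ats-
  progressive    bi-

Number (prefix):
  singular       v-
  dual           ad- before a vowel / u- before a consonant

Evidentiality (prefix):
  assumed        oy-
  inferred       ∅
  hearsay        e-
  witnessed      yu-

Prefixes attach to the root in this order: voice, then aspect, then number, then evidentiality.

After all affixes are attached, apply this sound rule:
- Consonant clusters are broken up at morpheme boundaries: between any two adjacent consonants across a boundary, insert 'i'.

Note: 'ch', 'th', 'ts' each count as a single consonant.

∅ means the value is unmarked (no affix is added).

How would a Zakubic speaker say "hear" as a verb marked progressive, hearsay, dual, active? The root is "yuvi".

eubiabiyuvi

Attach voice active ab- → abyuvi.
Attach aspect progressive bi- → biabyuvi.
Attach number dual u- (before consonant 'b') → ubiabyuvi.
Attach evidentiality hearsay e- → eubiabyuvi.
Apply epenthesis: eubiabyuvi → eubiabiyuvi.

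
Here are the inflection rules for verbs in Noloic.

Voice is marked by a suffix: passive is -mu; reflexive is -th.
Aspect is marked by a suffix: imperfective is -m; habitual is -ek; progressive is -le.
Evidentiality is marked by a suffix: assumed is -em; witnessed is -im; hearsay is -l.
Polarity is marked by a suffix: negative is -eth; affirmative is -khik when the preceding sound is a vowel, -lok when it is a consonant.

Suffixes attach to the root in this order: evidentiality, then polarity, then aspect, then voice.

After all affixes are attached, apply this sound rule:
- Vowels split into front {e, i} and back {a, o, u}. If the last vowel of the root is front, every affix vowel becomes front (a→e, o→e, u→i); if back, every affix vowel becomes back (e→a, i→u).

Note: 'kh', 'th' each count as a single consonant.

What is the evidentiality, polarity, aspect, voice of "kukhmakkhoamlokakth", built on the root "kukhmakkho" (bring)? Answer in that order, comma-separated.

assumed, affirmative, habitual, reflexive

Segment: kukhmakkho-em-lok-ek-th.
evidentiality: -em → assumed.
polarity: -khik/lok → affirmative.
aspect: -ek → habitual.
voice: -th → reflexive.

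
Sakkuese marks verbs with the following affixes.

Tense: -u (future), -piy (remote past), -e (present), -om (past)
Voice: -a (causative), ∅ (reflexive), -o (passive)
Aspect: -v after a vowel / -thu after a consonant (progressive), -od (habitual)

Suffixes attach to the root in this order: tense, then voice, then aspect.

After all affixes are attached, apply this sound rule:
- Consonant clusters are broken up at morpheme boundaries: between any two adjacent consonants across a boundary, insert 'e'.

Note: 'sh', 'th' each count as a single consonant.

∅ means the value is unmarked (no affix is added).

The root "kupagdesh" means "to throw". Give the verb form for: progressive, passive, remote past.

Attach tense remote past -piy → kupagdeshpiy.
Attach voice passive -o → kupagdeshpiyo.
Attach aspect progressive -v (after vowel 'o') → kupagdeshpiyov.
Apply epenthesis: kupagdeshpiyov → kupagdeshepiyov.

kupagdeshepiyov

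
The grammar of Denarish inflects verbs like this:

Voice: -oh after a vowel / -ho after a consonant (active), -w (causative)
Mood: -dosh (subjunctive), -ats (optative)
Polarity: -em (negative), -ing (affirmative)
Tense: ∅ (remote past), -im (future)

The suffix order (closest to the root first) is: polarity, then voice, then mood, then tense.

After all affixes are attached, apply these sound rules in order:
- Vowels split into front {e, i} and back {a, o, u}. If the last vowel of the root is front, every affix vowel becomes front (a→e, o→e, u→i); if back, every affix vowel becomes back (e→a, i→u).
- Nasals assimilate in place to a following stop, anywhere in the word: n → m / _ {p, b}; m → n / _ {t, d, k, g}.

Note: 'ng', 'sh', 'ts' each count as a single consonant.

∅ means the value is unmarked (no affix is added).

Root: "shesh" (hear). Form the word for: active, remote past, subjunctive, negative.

sheshemhedesh

Attach polarity negative -em → sheshem.
Attach voice active -ho (after consonant 'm') → sheshemho.
Attach mood subjunctive -dosh → sheshemhodosh.
tense = remote past: zero marking, form stays sheshemhodosh.
Apply vowel harmony: sheshemhodosh → sheshemhedesh.
Nasal assimilation: no change.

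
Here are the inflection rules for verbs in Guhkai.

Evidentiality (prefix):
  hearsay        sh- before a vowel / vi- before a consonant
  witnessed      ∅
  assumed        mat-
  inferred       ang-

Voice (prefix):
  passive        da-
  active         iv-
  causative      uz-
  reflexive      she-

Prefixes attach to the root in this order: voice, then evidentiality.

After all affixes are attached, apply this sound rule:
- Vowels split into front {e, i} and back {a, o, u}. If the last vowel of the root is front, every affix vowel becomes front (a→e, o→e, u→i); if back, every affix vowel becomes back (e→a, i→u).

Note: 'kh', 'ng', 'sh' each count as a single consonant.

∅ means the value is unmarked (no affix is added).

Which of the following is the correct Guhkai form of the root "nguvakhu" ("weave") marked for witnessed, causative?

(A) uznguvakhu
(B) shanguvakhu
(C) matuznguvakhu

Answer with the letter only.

A

Attach voice causative uz- → uznguvakhu.
evidentiality = witnessed: zero marking, form stays uznguvakhu.
Vowel harmony: no change.
So the correct form is uznguvakhu, option (A).
(B) shanguvakhu is wrong: it uses reflexive instead of causative for voice.
(C) matuznguvakhu is wrong: it uses assumed instead of witnessed for evidentiality.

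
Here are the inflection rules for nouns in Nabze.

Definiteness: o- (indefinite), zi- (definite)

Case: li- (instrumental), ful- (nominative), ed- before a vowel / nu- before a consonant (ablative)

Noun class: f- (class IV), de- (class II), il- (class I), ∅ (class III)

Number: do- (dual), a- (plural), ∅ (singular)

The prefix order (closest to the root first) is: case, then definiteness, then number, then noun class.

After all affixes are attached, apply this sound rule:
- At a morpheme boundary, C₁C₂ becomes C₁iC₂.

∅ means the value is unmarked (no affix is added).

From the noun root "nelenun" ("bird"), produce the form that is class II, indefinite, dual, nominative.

dedoofulinelenun

Attach case nominative ful- → fulnelenun.
Attach definiteness indefinite o- → ofulnelenun.
Attach number dual do- → doofulnelenun.
Attach noun class class II de- → dedoofulnelenun.
Apply epenthesis: dedoofulnelenun → dedoofulinelenun.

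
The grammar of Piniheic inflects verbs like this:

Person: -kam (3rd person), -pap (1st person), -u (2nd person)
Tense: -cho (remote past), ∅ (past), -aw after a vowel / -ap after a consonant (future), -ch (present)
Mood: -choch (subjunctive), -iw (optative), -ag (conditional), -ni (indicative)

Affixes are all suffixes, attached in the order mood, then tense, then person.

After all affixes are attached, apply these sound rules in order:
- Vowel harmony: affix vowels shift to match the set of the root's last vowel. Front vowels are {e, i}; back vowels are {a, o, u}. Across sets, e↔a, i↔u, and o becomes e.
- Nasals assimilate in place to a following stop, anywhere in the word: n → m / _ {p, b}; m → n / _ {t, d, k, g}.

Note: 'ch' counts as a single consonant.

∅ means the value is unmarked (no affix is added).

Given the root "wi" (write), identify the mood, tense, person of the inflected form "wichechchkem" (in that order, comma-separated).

Segment: wi-choch-ch-kam.
mood: -choch → subjunctive.
tense: -ch → present.
person: -kam → 3rd person.

subjunctive, present, 3rd person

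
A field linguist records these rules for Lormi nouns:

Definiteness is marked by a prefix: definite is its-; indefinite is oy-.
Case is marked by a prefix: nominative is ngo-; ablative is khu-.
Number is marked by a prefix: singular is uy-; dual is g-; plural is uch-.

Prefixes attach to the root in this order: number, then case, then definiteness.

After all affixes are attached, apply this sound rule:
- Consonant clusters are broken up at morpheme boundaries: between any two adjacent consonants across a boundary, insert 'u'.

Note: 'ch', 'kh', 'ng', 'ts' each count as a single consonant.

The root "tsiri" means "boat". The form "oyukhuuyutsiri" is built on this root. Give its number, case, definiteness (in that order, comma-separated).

Segment: oy-khu-uy-tsiri.
number: uy- → singular.
case: khu- → ablative.
definiteness: oy- → indefinite.

singular, ablative, indefinite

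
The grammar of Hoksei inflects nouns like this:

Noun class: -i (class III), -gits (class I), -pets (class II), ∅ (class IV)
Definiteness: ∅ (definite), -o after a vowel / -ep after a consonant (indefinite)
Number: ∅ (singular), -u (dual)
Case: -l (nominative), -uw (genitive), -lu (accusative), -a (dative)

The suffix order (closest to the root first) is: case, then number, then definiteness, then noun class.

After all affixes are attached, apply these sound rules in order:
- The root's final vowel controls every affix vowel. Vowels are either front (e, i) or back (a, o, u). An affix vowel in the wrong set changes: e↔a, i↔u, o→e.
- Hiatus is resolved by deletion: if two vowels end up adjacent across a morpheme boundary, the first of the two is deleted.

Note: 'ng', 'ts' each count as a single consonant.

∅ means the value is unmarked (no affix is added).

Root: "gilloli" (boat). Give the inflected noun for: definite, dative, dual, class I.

gilloligits

Attach case dative -a → gillolia.
Attach number dual -u → gilloliau.
definiteness = definite: zero marking, form stays gilloliau.
Attach noun class class I -gits → gilloliaugits.
Apply vowel harmony: gilloliaugits → gillolieigits.
Apply vowel deletion: gillolieigits → gilloligits.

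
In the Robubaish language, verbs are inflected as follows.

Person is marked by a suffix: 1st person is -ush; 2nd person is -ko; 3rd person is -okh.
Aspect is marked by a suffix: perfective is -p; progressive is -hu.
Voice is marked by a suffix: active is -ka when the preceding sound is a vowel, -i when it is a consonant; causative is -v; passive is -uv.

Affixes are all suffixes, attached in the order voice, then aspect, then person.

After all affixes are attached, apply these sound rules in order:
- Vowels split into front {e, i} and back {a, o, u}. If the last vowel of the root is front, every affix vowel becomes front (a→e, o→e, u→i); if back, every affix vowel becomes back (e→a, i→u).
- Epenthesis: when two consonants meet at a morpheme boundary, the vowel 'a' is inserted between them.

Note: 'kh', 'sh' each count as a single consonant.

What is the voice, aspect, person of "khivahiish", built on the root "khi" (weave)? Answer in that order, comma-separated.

Segment: khi-v-hu-ush.
voice: -v → causative.
aspect: -hu → progressive.
person: -ush → 1st person.

causative, progressive, 1st person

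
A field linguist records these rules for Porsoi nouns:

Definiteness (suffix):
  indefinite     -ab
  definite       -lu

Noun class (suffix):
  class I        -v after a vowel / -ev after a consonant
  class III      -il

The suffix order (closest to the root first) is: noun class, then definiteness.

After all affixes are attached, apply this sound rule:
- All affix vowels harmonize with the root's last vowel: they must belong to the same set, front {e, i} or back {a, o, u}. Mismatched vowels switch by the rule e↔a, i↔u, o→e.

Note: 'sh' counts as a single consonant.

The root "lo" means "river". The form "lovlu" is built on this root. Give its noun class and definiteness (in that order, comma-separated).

class I, definite

Segment: lo-v-lu.
noun class: -v/ev → class I.
definiteness: -lu → definite.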